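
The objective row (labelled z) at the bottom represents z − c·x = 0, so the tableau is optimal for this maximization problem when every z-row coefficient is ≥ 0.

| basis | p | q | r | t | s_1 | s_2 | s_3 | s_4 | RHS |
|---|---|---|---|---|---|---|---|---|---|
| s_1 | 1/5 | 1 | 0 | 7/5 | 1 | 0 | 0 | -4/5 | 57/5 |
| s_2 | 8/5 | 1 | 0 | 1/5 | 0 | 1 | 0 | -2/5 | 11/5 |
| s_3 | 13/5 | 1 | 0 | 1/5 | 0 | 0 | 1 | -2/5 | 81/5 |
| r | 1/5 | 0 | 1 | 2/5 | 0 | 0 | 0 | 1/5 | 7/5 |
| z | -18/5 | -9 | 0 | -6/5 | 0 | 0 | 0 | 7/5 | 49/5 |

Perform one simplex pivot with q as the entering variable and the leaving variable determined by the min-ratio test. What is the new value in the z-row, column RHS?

148/5

Ratio test on column q — row 1: (57/5)/1 = 57/5; row 2: (11/5)/1 = 11/5; row 3: (81/5)/1 = 81/5; row 4: entry 0 ≤ 0. Minimum is 11/5 at row 2 (s_2 leaves); pivot element 1.
Divide row 2 by 1; eliminate column q from the other rows.
z-row update in column RHS: 49/5 − (-9)·(11/5) = 148/5.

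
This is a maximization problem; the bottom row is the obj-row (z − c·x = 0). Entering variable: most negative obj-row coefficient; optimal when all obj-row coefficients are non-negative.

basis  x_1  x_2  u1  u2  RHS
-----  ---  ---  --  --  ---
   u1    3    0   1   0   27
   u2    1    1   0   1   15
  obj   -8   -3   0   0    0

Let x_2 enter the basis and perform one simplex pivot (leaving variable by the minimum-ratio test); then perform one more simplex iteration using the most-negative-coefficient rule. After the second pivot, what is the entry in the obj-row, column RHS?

Ratio test on column x_2 — row 1: entry 0 ≤ 0; row 2: 15/1 = 15. Minimum is 15 at row 2 (u2 leaves); pivot element 1.
Divide row 2 by 1; eliminate column x_2 from the other rows.
Second iteration: most negative obj-row entry is -5 in column x_1, so x_1 enters.
Ratio test on column x_1 — row 1: 27/3 = 9; row 2: 15/1 = 15. Minimum is 9 at row 1 (u1 leaves); pivot element 3.
Divide row 1 by 3; eliminate column x_1 from the other rows.
After both pivots, the entry at the obj-row, column RHS is 90.

90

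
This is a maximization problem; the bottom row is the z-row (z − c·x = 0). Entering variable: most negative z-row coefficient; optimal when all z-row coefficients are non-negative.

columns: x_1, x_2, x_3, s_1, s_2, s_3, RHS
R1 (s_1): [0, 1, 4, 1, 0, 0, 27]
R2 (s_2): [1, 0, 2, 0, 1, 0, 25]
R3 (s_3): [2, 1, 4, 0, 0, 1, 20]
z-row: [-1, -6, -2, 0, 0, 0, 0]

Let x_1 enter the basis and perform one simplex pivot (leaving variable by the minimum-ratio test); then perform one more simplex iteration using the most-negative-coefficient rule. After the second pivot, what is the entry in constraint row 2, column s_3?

Ratio test on column x_1 — row 1: entry 0 ≤ 0; row 2: 25/1 = 25; row 3: 20/2 = 10. Minimum is 10 at row 3 (s_3 leaves); pivot element 2.
Divide row 3 by 2; eliminate column x_1 from the other rows.
Second iteration: most negative z-row entry is -11/2 in column x_2, so x_2 enters.
Ratio test on column x_2 — row 1: 27/1 = 27; row 2: entry -1/2 ≤ 0; row 3: 10/(1/2) = 20. Minimum is 20 at row 3 (x_1 leaves); pivot element 1/2.
Divide row 3 by 1/2; eliminate column x_2 from the other rows.
After both pivots, the entry at constraint row 2, column s_3 is 0.

0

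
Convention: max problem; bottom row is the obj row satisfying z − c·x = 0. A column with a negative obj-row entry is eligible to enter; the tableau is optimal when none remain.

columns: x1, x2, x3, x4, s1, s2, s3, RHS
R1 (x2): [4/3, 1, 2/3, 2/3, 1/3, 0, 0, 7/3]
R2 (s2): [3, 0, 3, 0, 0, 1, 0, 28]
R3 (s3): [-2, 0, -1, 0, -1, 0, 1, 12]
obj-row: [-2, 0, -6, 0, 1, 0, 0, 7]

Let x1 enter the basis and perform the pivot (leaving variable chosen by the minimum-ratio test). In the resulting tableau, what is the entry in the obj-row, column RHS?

Ratio test on column x1 — row 1: (7/3)/(4/3) = 7/4; row 2: 28/3 = 28/3; row 3: entry -2 ≤ 0. Minimum is 7/4 at row 1 (x2 leaves); pivot element 4/3.
Divide row 1 by 4/3; eliminate column x1 from the other rows.
obj-row update in column RHS: 7 − (-2)·(7/4) = 21/2.

21/2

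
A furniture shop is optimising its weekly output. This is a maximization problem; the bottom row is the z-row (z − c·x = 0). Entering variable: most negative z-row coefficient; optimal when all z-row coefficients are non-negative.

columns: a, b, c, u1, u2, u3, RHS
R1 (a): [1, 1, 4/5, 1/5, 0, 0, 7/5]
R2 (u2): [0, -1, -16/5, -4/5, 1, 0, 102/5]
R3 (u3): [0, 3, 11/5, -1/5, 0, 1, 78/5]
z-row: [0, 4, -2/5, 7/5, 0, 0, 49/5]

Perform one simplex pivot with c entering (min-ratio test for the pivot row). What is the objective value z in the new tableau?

21/2

Ratio test on column c — row 1: (7/5)/(4/5) = 7/4; row 2: entry -16/5 ≤ 0; row 3: (78/5)/(11/5) = 78/11. Minimum is 7/4 at row 1 (a leaves); pivot element 4/5.
Pivot on row 1; the z-row RHS becomes 49/5 − (-2/5)·(7/4) = 21/2.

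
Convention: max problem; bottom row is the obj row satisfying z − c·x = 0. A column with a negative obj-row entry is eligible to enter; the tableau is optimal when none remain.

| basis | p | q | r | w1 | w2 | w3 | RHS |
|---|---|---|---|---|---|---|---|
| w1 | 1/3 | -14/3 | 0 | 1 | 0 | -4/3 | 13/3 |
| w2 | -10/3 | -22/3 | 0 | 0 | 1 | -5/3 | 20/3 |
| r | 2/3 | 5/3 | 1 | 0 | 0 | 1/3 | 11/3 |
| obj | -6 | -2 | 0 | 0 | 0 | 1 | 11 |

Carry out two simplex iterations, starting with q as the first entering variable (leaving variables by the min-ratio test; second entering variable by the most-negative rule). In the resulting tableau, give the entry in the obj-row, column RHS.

Ratio test on column q — row 1: entry -14/3 ≤ 0; row 2: entry -22/3 ≤ 0; row 3: (11/3)/(5/3) = 11/5. Minimum is 11/5 at row 3 (r leaves); pivot element 5/3.
Divide row 3 by 5/3; eliminate column q from the other rows.
Second iteration: most negative obj-row entry is -26/5 in column p, so p enters.
Ratio test on column p — row 1: (73/5)/(11/5) = 73/11; row 2: entry -2/5 ≤ 0; row 3: (11/5)/(2/5) = 11/2. Minimum is 11/2 at row 3 (q leaves); pivot element 2/5.
Divide row 3 by 2/5; eliminate column p from the other rows.
After both pivots, the entry at the obj-row, column RHS is 44.

44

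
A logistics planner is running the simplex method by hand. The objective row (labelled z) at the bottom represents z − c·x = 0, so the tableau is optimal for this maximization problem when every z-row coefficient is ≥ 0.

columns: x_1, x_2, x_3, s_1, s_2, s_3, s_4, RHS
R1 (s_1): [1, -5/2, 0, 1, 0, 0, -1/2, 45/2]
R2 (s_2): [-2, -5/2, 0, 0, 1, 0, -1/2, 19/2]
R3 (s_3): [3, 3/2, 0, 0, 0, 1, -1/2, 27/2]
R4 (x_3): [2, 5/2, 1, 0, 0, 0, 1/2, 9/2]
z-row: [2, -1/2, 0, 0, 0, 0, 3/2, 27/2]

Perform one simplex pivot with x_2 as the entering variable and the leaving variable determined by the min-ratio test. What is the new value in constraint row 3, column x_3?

-3/5

Ratio test on column x_2 — row 1: entry -5/2 ≤ 0; row 2: entry -5/2 ≤ 0; row 3: (27/2)/(3/2) = 9; row 4: (9/2)/(5/2) = 9/5. Minimum is 9/5 at row 4 (x_3 leaves); pivot element 5/2.
Divide row 4 by 5/2; eliminate column x_2 from the other rows.
Row 3 update in column x_3: 0 − (3/2)·(2/5) = -3/5.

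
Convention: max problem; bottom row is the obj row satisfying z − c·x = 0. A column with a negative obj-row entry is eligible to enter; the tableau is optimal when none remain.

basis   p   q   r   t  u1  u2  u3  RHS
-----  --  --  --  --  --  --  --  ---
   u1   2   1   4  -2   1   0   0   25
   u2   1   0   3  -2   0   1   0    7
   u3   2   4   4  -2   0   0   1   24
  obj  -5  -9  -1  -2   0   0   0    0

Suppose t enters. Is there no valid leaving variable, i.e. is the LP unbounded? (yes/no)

Every constraint-row entry in column t is ≤ 0, so increasing t is unbounded.

yes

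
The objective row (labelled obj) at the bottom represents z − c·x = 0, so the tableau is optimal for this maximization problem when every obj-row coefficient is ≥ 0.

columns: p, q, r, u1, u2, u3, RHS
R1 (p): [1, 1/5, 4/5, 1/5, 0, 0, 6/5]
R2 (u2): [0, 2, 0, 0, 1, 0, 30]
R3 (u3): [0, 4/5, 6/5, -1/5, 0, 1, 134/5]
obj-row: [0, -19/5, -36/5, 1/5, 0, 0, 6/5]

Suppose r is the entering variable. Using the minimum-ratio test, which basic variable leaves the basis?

Column r entries and ratios — p: (6/5)/(4/5) = 3/2; u2: 0 ≤ 0, skip; u3: (134/5)/(6/5) = 67/3.
Smallest ratio is 3/2 in the row of p, so p leaves.

p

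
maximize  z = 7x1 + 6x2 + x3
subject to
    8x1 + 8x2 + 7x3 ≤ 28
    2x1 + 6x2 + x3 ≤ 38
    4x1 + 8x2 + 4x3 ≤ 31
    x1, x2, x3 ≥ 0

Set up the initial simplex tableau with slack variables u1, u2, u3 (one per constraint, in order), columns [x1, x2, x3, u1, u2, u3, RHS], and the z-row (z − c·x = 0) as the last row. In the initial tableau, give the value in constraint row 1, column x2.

8

Constraint 1 has coefficient 8 on x2.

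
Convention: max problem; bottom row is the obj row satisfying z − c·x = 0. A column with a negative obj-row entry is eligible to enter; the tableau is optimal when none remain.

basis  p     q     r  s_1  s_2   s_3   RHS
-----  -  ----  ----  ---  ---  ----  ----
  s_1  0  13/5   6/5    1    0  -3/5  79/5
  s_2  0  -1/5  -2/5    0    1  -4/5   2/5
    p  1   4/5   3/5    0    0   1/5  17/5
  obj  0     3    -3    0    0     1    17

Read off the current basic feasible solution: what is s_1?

s_1 is basic (row 1); its value is the RHS of that row, 79/5.

79/5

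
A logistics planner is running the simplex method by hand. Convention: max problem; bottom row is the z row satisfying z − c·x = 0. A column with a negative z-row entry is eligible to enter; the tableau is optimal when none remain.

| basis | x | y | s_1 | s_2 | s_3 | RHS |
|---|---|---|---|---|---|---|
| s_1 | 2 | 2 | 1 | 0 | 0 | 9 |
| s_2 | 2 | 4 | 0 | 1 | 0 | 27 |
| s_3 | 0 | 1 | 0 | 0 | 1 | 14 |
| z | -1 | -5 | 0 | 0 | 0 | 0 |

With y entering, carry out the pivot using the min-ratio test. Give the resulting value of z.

Ratio test on column y — row 1: 9/2 = 9/2; row 2: 27/4 = 27/4; row 3: 14/1 = 14. Minimum is 9/2 at row 1 (s_1 leaves); pivot element 2.
Pivot on row 1; the z-row RHS becomes 0 − (-5)·(9/2) = 45/2.

45/2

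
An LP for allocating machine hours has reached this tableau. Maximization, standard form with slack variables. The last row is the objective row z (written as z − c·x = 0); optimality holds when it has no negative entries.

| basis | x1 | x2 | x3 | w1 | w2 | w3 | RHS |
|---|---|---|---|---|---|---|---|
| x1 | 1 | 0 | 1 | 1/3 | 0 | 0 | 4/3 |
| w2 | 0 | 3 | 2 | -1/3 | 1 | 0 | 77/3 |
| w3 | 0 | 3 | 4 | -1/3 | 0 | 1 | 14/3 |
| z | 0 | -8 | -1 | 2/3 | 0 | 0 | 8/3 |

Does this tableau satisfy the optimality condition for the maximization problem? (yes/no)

no

The z-row has a negative entry -8 in column x2, so it is not optimal.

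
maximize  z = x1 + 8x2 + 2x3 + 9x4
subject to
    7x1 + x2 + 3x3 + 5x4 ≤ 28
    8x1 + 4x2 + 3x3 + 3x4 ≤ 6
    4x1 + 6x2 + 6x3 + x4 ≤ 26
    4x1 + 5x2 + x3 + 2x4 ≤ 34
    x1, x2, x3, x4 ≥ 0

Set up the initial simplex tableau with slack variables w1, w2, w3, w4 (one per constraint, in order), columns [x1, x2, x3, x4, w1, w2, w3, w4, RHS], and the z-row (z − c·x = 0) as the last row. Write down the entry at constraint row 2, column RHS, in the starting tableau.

6

The RHS of constraint 2 is b_2 = 6.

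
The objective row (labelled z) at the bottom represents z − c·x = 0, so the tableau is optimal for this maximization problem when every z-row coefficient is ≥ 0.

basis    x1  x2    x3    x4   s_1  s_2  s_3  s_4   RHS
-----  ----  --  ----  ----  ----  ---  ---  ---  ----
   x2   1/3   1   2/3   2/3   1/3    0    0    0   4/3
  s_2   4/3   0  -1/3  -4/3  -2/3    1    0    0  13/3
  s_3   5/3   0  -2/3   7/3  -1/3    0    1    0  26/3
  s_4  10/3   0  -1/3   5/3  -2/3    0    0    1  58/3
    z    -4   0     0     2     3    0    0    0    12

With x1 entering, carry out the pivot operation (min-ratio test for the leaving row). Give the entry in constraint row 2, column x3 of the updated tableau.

-1/4

Ratio test on column x1 — row 1: (4/3)/(1/3) = 4; row 2: (13/3)/(4/3) = 13/4; row 3: (26/3)/(5/3) = 26/5; row 4: (58/3)/(10/3) = 29/5. Minimum is 13/4 at row 2 (s_2 leaves); pivot element 4/3.
Divide row 2 by 4/3; eliminate column x1 from the other rows.
In the new row 2, the x3 entry is the old entry divided by the pivot: (-1/3)/(4/3) = -1/4.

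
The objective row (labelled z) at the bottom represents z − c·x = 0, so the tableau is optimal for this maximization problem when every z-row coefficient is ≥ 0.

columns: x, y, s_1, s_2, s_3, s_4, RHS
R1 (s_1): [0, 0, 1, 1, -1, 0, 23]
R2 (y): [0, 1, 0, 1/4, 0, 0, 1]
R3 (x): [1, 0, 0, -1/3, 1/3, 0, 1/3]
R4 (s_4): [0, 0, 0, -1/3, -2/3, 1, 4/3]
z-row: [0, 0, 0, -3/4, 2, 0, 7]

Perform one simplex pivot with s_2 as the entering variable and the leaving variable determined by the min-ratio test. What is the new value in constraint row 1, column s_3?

Ratio test on column s_2 — row 1: 23/1 = 23; row 2: 1/(1/4) = 4; row 3: entry -1/3 ≤ 0; row 4: entry -1/3 ≤ 0. Minimum is 4 at row 2 (y leaves); pivot element 1/4.
Divide row 2 by 1/4; eliminate column s_2 from the other rows.
Row 1 update in column s_3: -1 − 1·0 = -1.

-1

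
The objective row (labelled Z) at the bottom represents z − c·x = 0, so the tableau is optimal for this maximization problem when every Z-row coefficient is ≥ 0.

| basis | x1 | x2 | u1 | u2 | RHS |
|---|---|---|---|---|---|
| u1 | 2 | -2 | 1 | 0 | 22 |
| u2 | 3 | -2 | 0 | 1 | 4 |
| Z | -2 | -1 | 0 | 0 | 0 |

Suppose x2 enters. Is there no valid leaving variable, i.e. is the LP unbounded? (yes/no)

yes

Every constraint-row entry in column x2 is ≤ 0, so increasing x2 is unbounded.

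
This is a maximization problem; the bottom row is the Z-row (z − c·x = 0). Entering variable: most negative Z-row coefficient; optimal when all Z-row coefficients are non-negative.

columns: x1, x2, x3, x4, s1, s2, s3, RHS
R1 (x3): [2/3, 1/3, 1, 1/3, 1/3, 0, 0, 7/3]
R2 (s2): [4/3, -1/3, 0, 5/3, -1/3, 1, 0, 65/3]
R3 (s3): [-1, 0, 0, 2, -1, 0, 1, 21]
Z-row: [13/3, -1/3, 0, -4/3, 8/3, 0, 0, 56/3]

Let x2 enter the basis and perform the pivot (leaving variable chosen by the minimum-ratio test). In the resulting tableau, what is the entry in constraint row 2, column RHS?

24

Ratio test on column x2 — row 1: (7/3)/(1/3) = 7; row 2: entry -1/3 ≤ 0; row 3: entry 0 ≤ 0. Minimum is 7 at row 1 (x3 leaves); pivot element 1/3.
Divide row 1 by 1/3; eliminate column x2 from the other rows.
Row 2 update in column RHS: 65/3 − (-1/3)·7 = 24.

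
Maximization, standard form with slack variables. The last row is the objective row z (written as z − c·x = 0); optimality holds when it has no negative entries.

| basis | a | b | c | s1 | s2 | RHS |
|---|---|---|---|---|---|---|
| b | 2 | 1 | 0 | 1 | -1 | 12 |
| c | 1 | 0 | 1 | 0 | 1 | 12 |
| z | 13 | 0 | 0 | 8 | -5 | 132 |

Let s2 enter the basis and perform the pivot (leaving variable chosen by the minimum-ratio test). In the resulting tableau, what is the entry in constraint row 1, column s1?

Ratio test on column s2 — row 1: entry -1 ≤ 0; row 2: 12/1 = 12. Minimum is 12 at row 2 (c leaves); pivot element 1.
Divide row 2 by 1; eliminate column s2 from the other rows.
Row 1 update in column s1: 1 − (-1)·0 = 1.

1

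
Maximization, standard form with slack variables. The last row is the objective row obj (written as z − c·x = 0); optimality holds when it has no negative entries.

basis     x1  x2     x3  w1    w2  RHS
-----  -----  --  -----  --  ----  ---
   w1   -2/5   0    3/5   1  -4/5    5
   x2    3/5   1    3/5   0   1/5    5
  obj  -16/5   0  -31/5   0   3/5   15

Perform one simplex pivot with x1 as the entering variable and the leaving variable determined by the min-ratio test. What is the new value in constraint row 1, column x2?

Ratio test on column x1 — row 1: entry -2/5 ≤ 0; row 2: 5/(3/5) = 25/3. Minimum is 25/3 at row 2 (x2 leaves); pivot element 3/5.
Divide row 2 by 3/5; eliminate column x1 from the other rows.
Row 1 update in column x2: 0 − (-2/5)·(5/3) = 2/3.

2/3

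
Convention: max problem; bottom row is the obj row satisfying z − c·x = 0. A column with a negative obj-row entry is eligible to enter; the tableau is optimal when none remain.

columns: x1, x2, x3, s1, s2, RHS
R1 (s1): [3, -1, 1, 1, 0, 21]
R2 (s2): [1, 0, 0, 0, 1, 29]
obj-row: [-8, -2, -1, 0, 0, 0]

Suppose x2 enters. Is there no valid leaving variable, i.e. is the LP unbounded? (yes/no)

yes

Every constraint-row entry in column x2 is ≤ 0, so increasing x2 is unbounded.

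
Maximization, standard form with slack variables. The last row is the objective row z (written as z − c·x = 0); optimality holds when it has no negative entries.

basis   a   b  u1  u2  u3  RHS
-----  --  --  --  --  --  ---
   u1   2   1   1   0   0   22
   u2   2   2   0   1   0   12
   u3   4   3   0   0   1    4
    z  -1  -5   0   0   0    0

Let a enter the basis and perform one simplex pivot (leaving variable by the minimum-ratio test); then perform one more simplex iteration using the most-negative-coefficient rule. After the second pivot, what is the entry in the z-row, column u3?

5/3

Ratio test on column a — row 1: 22/2 = 11; row 2: 12/2 = 6; row 3: 4/4 = 1. Minimum is 1 at row 3 (u3 leaves); pivot element 4.
Divide row 3 by 4; eliminate column a from the other rows.
Second iteration: most negative z-row entry is -17/4 in column b, so b enters.
Ratio test on column b — row 1: entry -1/2 ≤ 0; row 2: 10/(1/2) = 20; row 3: 1/(3/4) = 4/3. Minimum is 4/3 at row 3 (a leaves); pivot element 3/4.
Divide row 3 by 3/4; eliminate column b from the other rows.
After both pivots, the entry at the z-row, column u3 is 5/3.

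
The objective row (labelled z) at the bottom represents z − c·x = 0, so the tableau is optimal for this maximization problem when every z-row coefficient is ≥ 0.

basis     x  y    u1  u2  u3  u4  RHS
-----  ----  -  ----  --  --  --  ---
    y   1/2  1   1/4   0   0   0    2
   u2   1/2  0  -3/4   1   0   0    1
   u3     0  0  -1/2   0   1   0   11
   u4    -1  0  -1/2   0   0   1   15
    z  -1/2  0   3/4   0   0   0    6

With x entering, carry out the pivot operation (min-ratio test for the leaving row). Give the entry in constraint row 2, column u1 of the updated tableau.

Ratio test on column x — row 1: 2/(1/2) = 4; row 2: 1/(1/2) = 2; row 3: entry 0 ≤ 0; row 4: entry -1 ≤ 0. Minimum is 2 at row 2 (u2 leaves); pivot element 1/2.
Divide row 2 by 1/2; eliminate column x from the other rows.
In the new row 2, the u1 entry is the old entry divided by the pivot: (-3/4)/(1/2) = -3/2.

-3/2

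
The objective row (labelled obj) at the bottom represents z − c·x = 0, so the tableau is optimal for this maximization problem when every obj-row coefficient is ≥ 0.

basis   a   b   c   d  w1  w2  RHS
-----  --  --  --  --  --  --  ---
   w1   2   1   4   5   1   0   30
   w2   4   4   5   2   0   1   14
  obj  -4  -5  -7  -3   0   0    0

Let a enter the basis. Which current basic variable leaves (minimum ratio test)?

Column a entries and ratios — w1: 30/2 = 15; w2: 14/4 = 7/2.
Smallest ratio is 7/2 in the row of w2, so w2 leaves.

w2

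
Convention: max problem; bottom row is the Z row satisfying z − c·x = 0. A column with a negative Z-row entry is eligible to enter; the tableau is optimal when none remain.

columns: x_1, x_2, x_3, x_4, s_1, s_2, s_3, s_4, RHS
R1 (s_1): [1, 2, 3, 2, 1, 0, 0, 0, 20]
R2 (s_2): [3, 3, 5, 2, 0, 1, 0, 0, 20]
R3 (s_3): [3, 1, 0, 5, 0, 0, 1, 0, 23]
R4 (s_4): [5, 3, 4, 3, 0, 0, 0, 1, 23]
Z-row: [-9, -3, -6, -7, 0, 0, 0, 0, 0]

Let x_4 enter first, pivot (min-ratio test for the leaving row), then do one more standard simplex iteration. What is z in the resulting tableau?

Ratio test on column x_4 — row 1: 20/2 = 10; row 2: 20/2 = 10; row 3: 23/5 = 23/5; row 4: 23/3 = 23/3. Minimum is 23/5 at row 3 (s_3 leaves); pivot element 5.
Pivot on row 3; the Z-row RHS becomes 0 − (-7)·(23/5) = 161/5.
Next entering variable (most negative Z-row entry -6): x_3.
Ratio test on column x_3 — row 1: (54/5)/3 = 18/5; row 2: (54/5)/5 = 54/25; row 3: entry 0 ≤ 0; row 4: (46/5)/4 = 23/10. Minimum is 54/25 at row 2 (s_2 leaves); pivot element 5.
After the second pivot the Z-row RHS is 161/5 − (-6)·(54/25) = 1129/25.

1129/25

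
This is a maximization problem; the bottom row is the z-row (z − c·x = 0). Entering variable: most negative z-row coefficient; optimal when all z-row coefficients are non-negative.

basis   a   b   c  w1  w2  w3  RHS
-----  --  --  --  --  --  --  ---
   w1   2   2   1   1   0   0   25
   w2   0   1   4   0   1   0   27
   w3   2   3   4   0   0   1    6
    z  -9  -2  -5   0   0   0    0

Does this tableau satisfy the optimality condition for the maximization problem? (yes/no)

no

The z-row has a negative entry -9 in column a, so it is not optimal.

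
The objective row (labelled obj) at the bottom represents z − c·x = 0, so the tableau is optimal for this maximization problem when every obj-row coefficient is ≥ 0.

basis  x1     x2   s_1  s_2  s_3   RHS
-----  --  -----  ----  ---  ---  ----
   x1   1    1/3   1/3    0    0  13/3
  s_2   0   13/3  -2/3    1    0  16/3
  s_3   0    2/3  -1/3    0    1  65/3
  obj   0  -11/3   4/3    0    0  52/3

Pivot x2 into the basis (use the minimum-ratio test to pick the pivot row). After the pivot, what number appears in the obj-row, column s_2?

Ratio test on column x2 — row 1: (13/3)/(1/3) = 13; row 2: (16/3)/(13/3) = 16/13; row 3: (65/3)/(2/3) = 65/2. Minimum is 16/13 at row 2 (s_2 leaves); pivot element 13/3.
Divide row 2 by 13/3; eliminate column x2 from the other rows.
obj-row update in column s_2: 0 − (-11/3)·(3/13) = 11/13.

11/13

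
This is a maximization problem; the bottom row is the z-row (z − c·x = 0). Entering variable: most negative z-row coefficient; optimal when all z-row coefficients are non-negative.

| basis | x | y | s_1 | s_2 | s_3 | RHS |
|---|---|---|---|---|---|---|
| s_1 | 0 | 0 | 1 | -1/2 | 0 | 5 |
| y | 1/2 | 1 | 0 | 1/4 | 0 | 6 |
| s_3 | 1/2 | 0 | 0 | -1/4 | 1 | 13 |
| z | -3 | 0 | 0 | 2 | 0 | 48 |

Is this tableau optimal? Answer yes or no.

no

The z-row has a negative entry -3 in column x, so it is not optimal.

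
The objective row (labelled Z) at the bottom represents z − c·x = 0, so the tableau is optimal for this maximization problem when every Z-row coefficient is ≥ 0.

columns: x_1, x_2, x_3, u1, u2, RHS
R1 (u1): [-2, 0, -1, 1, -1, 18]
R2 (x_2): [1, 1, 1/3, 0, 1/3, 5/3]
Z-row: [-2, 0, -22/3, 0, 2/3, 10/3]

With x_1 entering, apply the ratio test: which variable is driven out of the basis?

x_2

Column x_1 entries and ratios — u1: -2 ≤ 0, skip; x_2: (5/3)/1 = 5/3.
Smallest ratio is 5/3 in the row of x_2, so x_2 leaves.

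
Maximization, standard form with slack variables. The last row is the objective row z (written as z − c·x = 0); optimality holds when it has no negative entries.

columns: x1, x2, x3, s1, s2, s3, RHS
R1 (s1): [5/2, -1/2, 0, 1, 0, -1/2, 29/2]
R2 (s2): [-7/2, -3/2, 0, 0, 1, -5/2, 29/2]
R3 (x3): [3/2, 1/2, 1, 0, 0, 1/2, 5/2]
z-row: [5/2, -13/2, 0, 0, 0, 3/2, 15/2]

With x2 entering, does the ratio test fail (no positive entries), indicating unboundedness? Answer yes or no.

no

Column x2 has positive entries in row(s) 3, so the ratio test bounds it — not unbounded.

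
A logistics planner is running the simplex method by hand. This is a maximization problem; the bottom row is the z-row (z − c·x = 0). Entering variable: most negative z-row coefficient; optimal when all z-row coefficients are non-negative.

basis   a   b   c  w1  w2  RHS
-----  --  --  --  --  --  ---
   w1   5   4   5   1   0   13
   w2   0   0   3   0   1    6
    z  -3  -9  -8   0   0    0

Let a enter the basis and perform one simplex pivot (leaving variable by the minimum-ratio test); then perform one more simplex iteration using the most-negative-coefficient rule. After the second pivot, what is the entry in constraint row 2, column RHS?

6

Ratio test on column a — row 1: 13/5 = 13/5; row 2: entry 0 ≤ 0. Minimum is 13/5 at row 1 (w1 leaves); pivot element 5.
Divide row 1 by 5; eliminate column a from the other rows.
Second iteration: most negative z-row entry is -33/5 in column b, so b enters.
Ratio test on column b — row 1: (13/5)/(4/5) = 13/4; row 2: entry 0 ≤ 0. Minimum is 13/4 at row 1 (a leaves); pivot element 4/5.
Divide row 1 by 4/5; eliminate column b from the other rows.
After both pivots, the entry at constraint row 2, column RHS is 6.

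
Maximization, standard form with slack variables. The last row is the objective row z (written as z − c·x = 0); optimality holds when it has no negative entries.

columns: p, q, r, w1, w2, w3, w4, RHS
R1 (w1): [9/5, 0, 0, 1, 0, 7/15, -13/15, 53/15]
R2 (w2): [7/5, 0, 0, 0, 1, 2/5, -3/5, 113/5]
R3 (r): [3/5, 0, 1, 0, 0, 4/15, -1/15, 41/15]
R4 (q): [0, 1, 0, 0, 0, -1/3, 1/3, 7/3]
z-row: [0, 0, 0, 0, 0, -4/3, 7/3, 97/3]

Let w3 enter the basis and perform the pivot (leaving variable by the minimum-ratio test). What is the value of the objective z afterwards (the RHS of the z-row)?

Ratio test on column w3 — row 1: (53/15)/(7/15) = 53/7; row 2: (113/5)/(2/5) = 113/2; row 3: (41/15)/(4/15) = 41/4; row 4: entry -1/3 ≤ 0. Minimum is 53/7 at row 1 (w1 leaves); pivot element 7/15.
Pivot on row 1; the z-row RHS becomes 97/3 − (-4/3)·(53/7) = 297/7.

297/7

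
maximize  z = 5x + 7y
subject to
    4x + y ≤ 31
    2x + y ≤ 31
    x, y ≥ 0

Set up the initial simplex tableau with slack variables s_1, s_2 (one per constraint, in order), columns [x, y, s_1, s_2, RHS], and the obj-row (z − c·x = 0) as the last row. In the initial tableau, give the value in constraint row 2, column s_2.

1

Slack s_2 belongs to constraint 2; its column is the unit vector e_2, so the entry in row 2 is 1.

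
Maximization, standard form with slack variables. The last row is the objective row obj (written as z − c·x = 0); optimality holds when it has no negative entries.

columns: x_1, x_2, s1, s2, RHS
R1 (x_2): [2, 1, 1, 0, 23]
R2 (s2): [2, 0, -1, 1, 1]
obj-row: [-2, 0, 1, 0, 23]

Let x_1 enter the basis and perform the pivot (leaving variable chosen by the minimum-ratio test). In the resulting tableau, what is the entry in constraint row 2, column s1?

Ratio test on column x_1 — row 1: 23/2 = 23/2; row 2: 1/2 = 1/2. Minimum is 1/2 at row 2 (s2 leaves); pivot element 2.
Divide row 2 by 2; eliminate column x_1 from the other rows.
In the new row 2, the s1 entry is the old entry divided by the pivot: (-1)/2 = -1/2.

-1/2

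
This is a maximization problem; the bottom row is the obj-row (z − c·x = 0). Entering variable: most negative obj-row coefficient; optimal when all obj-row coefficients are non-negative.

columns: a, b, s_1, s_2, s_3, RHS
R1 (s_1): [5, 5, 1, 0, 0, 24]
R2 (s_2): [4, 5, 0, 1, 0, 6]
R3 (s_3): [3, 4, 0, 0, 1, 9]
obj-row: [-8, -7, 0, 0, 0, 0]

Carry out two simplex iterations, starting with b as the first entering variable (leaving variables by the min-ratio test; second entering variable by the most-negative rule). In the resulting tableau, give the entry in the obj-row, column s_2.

Ratio test on column b — row 1: 24/5 = 24/5; row 2: 6/5 = 6/5; row 3: 9/4 = 9/4. Minimum is 6/5 at row 2 (s_2 leaves); pivot element 5.
Divide row 2 by 5; eliminate column b from the other rows.
Second iteration: most negative obj-row entry is -12/5 in column a, so a enters.
Ratio test on column a — row 1: 18/1 = 18; row 2: (6/5)/(4/5) = 3/2; row 3: entry -1/5 ≤ 0. Minimum is 3/2 at row 2 (b leaves); pivot element 4/5.
Divide row 2 by 4/5; eliminate column a from the other rows.
After both pivots, the entry at the obj-row, column s_2 is 2.

2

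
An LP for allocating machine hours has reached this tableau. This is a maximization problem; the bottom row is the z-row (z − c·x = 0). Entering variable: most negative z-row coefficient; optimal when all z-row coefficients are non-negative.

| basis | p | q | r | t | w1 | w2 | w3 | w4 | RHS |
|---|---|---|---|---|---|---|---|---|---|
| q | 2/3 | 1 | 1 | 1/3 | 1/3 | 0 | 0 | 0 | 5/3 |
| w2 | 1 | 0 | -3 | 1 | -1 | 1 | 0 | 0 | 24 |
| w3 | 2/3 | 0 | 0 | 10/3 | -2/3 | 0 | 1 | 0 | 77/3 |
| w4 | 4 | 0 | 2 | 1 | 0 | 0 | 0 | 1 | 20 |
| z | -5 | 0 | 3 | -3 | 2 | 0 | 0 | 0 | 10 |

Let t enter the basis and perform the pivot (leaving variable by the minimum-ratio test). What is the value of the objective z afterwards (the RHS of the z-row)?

Ratio test on column t — row 1: (5/3)/(1/3) = 5; row 2: 24/1 = 24; row 3: (77/3)/(10/3) = 77/10; row 4: 20/1 = 20. Minimum is 5 at row 1 (q leaves); pivot element 1/3.
Pivot on row 1; the z-row RHS becomes 10 − (-3)·5 = 25.

25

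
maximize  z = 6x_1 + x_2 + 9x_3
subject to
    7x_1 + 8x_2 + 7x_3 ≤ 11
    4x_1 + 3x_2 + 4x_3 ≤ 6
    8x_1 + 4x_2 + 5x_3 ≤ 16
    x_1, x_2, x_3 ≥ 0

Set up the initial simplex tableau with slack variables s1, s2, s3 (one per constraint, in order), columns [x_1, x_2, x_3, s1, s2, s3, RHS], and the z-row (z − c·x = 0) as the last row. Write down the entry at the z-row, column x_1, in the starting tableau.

-6

The z-row carries the negated objective coefficients: the x_1 entry is -6.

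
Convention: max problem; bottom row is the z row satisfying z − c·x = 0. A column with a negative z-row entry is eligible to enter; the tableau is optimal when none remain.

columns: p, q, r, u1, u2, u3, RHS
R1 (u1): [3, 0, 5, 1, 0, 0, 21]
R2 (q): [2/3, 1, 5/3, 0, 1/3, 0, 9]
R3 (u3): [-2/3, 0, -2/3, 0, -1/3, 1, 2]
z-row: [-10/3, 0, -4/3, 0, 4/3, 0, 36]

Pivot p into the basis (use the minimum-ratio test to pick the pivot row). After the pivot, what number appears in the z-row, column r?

Ratio test on column p — row 1: 21/3 = 7; row 2: 9/(2/3) = 27/2; row 3: entry -2/3 ≤ 0. Minimum is 7 at row 1 (u1 leaves); pivot element 3.
Divide row 1 by 3; eliminate column p from the other rows.
z-row update in column r: -4/3 − (-10/3)·(5/3) = 38/9.

38/9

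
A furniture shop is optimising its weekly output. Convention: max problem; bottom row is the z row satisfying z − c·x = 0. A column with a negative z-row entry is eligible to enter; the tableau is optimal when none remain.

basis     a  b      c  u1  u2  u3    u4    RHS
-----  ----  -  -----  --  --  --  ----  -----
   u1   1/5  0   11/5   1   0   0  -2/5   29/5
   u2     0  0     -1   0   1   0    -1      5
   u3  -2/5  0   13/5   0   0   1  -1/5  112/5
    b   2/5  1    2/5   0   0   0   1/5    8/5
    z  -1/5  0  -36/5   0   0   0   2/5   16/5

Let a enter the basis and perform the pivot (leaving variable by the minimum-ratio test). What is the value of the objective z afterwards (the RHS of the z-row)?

Ratio test on column a — row 1: (29/5)/(1/5) = 29; row 2: entry 0 ≤ 0; row 3: entry -2/5 ≤ 0; row 4: (8/5)/(2/5) = 4. Minimum is 4 at row 4 (b leaves); pivot element 2/5.
Pivot on row 4; the z-row RHS becomes 16/5 − (-1/5)·4 = 4.

4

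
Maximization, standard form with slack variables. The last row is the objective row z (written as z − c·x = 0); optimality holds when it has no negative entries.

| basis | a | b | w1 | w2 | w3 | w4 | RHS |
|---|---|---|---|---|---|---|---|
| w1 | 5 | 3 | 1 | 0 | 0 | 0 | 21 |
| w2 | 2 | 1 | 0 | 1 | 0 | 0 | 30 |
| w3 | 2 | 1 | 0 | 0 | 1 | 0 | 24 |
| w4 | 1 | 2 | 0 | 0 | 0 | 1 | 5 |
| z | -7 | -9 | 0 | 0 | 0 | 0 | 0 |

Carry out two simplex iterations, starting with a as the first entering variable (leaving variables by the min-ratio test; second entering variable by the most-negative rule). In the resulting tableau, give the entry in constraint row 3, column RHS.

110/7

Ratio test on column a — row 1: 21/5 = 21/5; row 2: 30/2 = 15; row 3: 24/2 = 12; row 4: 5/1 = 5. Minimum is 21/5 at row 1 (w1 leaves); pivot element 5.
Divide row 1 by 5; eliminate column a from the other rows.
Second iteration: most negative z-row entry is -24/5 in column b, so b enters.
Ratio test on column b — row 1: (21/5)/(3/5) = 7; row 2: entry -1/5 ≤ 0; row 3: entry -1/5 ≤ 0; row 4: (4/5)/(7/5) = 4/7. Minimum is 4/7 at row 4 (w4 leaves); pivot element 7/5.
Divide row 4 by 7/5; eliminate column b from the other rows.
After both pivots, the entry at constraint row 3, column RHS is 110/7.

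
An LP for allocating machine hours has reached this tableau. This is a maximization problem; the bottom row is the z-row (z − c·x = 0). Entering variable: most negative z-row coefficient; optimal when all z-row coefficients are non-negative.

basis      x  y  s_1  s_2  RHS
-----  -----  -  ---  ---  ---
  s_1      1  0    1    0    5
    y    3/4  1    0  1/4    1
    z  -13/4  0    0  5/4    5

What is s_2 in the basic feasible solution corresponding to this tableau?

0

s_2 is not in the basis, so in the current basic feasible solution s_2 = 0.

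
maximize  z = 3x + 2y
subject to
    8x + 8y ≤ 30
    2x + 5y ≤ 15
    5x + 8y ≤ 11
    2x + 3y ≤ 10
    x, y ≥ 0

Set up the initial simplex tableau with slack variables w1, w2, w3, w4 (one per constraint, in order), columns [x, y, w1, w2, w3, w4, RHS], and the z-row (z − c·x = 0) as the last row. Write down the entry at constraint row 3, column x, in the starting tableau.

Constraint 3 has coefficient 5 on x.

5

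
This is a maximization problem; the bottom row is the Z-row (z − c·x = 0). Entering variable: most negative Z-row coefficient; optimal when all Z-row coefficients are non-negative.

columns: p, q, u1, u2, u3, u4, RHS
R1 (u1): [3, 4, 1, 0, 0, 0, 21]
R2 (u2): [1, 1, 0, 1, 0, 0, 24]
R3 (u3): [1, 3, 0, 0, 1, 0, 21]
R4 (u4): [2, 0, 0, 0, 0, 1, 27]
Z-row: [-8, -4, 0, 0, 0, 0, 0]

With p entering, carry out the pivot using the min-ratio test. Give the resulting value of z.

56

Ratio test on column p — row 1: 21/3 = 7; row 2: 24/1 = 24; row 3: 21/1 = 21; row 4: 27/2 = 27/2. Minimum is 7 at row 1 (u1 leaves); pivot element 3.
Pivot on row 1; the Z-row RHS becomes 0 − (-8)·7 = 56.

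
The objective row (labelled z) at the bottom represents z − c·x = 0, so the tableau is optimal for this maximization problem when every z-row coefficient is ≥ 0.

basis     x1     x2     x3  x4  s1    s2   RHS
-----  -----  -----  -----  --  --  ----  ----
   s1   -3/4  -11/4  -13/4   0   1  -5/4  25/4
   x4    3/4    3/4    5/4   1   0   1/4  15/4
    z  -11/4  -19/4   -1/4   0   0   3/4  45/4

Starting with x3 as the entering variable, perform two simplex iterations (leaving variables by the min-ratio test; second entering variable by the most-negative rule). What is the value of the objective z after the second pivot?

Ratio test on column x3 — row 1: entry -13/4 ≤ 0; row 2: (15/4)/(5/4) = 3. Minimum is 3 at row 2 (x4 leaves); pivot element 5/4.
Pivot on row 2; the z-row RHS becomes 45/4 − (-1/4)·3 = 12.
Next entering variable (most negative z-row entry -23/5): x2.
Ratio test on column x2 — row 1: entry -4/5 ≤ 0; row 2: 3/(3/5) = 5. Minimum is 5 at row 2 (x3 leaves); pivot element 3/5.
After the second pivot the z-row RHS is 12 − (-23/5)·5 = 35.

35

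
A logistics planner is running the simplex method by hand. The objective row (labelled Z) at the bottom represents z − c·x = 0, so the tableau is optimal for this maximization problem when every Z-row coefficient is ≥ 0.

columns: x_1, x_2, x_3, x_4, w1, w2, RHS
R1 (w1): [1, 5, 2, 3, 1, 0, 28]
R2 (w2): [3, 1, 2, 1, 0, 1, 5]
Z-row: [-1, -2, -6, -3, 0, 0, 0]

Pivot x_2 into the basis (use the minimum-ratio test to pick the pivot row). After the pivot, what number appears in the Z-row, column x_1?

5

Ratio test on column x_2 — row 1: 28/5 = 28/5; row 2: 5/1 = 5. Minimum is 5 at row 2 (w2 leaves); pivot element 1.
Divide row 2 by 1; eliminate column x_2 from the other rows.
Z-row update in column x_1: -1 − (-2)·3 = 5.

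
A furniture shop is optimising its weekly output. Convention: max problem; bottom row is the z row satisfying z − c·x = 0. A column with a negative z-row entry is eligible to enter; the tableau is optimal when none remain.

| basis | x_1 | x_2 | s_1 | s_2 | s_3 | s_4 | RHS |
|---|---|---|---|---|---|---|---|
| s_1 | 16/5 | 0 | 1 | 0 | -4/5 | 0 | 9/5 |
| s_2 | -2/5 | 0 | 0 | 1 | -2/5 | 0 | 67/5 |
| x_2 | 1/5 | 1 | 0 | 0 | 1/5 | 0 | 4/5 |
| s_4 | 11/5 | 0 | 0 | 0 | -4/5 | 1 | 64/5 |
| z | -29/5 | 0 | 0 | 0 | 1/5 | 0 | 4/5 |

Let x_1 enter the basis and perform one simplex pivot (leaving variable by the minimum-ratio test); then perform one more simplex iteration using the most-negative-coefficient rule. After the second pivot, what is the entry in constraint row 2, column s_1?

0

Ratio test on column x_1 — row 1: (9/5)/(16/5) = 9/16; row 2: entry -2/5 ≤ 0; row 3: (4/5)/(1/5) = 4; row 4: (64/5)/(11/5) = 64/11. Minimum is 9/16 at row 1 (s_1 leaves); pivot element 16/5.
Divide row 1 by 16/5; eliminate column x_1 from the other rows.
Second iteration: most negative z-row entry is -5/4 in column s_3, so s_3 enters.
Ratio test on column s_3 — row 1: entry -1/4 ≤ 0; row 2: entry -1/2 ≤ 0; row 3: (11/16)/(1/4) = 11/4; row 4: entry -1/4 ≤ 0. Minimum is 11/4 at row 3 (x_2 leaves); pivot element 1/4.
Divide row 3 by 1/4; eliminate column s_3 from the other rows.
After both pivots, the entry at constraint row 2, column s_1 is 0.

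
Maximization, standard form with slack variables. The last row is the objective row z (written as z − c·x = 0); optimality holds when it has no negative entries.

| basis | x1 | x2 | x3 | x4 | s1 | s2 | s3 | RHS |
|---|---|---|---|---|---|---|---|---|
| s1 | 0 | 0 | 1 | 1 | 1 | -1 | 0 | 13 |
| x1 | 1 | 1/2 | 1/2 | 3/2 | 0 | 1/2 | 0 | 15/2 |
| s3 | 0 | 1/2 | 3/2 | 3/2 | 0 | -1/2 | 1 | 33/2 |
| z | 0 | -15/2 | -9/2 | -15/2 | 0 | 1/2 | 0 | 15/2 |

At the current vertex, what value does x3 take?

0

x3 is not in the basis, so in the current basic feasible solution x3 = 0.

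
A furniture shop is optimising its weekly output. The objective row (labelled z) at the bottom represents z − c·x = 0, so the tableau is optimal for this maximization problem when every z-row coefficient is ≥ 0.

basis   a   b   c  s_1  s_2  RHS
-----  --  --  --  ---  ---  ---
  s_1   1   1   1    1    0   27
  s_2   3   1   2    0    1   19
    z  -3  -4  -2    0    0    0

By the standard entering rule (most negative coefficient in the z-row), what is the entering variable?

Negative z-row entries: a: -3, b: -4, c: -2.
The most negative is -4 in column b, so b enters.

b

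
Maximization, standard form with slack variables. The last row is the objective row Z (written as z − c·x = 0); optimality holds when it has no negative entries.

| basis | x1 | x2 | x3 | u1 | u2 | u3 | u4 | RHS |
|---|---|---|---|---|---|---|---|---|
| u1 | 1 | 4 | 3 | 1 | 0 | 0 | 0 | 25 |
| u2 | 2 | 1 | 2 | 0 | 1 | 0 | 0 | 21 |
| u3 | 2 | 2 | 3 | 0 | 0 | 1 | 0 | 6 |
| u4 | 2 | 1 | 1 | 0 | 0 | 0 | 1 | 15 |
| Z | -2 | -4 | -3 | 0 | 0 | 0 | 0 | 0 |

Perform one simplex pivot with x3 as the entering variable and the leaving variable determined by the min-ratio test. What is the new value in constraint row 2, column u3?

-2/3

Ratio test on column x3 — row 1: 25/3 = 25/3; row 2: 21/2 = 21/2; row 3: 6/3 = 2; row 4: 15/1 = 15. Minimum is 2 at row 3 (u3 leaves); pivot element 3.
Divide row 3 by 3; eliminate column x3 from the other rows.
Row 2 update in column u3: 0 − 2·(1/3) = -2/3.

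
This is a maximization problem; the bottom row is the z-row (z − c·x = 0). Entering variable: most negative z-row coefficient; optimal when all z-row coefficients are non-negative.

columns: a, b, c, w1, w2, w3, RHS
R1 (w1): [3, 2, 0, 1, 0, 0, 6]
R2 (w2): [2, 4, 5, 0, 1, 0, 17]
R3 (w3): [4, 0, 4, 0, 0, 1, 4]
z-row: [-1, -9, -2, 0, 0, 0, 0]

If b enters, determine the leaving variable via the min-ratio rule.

Column b entries and ratios — w1: 6/2 = 3; w2: 17/4 = 17/4; w3: 0 ≤ 0, skip.
Smallest ratio is 3 in the row of w1, so w1 leaves.

w1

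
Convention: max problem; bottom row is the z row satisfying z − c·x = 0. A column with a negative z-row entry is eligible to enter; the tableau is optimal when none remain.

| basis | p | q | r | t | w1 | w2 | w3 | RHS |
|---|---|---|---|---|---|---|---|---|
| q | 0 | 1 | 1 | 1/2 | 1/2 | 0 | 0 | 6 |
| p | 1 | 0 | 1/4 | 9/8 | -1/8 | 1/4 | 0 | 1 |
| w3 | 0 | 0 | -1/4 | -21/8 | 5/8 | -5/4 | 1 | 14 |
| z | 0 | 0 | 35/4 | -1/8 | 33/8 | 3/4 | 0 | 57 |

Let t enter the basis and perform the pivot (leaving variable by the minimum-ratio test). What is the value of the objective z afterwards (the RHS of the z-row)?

Ratio test on column t — row 1: 6/(1/2) = 12; row 2: 1/(9/8) = 8/9; row 3: entry -21/8 ≤ 0. Minimum is 8/9 at row 2 (p leaves); pivot element 9/8.
Pivot on row 2; the z-row RHS becomes 57 − (-1/8)·(8/9) = 514/9.

514/9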